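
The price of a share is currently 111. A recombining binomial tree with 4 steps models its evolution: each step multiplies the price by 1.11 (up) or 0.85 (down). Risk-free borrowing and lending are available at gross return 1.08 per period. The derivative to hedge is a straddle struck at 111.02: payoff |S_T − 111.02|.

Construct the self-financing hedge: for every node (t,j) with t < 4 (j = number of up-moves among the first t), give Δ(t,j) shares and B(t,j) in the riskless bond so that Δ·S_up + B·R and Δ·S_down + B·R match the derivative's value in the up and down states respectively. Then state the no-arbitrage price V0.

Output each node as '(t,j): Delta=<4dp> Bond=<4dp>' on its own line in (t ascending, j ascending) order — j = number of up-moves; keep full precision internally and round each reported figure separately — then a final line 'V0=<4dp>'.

Risk-neutral probability p* = (R−d)/(u−d) = (1.08−0.85)/(1.11−0.85) = 0.8846.
Terminal payoffs: V(4,0)=53.0773, V(4,1)=35.3537, V(4,2)=12.2087, V(4,3)=18.0160, V(4,4)=57.4858
Node (3,0) S=68.1679: V=(p*·35.3537+(1−p*)·53.0773)/1.08=34.6284; Δ=(35.3537−53.0773)/(75.6663−57.9427)=-1.0000; B=V−Δ·S=102.7963
Node (3,1) S=89.0192: V=(p*·12.2087+(1−p*)·35.3537)/1.08=13.7771; Δ=(12.2087−35.3537)/(98.8113−75.6663)=-1.0000; B=V−Δ·S=102.7963
Node (3,2) S=116.2486: V=(p*·18.0160+(1−p*)·12.2087)/1.08=16.0610; Δ=(18.0160−12.2087)/(129.0360−98.8113)=0.1921; B=V−Δ·S=-6.2748
Node (3,3) S=151.8070: V=(p*·57.4858+(1−p*)·18.0160)/1.08=49.0107; Δ=(57.4858−18.0160)/(168.5058−129.0360)=1.0000; B=V−Δ·S=-102.7963
Node (2,0) S=80.1975: V=(p*·13.7771+(1−p*)·34.6284)/1.08=14.9843; Δ=(13.7771−34.6284)/(89.0192−68.1679)=-1.0000; B=V−Δ·S=95.1818
Node (2,1) S=104.7285: V=(p*·16.0610+(1−p*)·13.7771)/1.08=14.6273; Δ=(16.0610−13.7771)/(116.2486−89.0192)=0.0839; B=V−Δ·S=5.8429
Node (2,2) S=136.7631: V=(p*·49.0107+(1−p*)·16.0610)/1.08=41.8601; Δ=(49.0107−16.0610)/(151.8070−116.2486)=0.9266; B=V−Δ·S=-84.8696
Node (1,0) S=94.3500: V=(p*·14.6273+(1−p*)·14.9843)/1.08=13.5819; Δ=(14.6273−14.9843)/(104.7285−80.1975)=-0.0146; B=V−Δ·S=14.9548
Node (1,1) S=123.2100: V=(p*·41.8601+(1−p*)·14.6273)/1.08=35.8498; Δ=(41.8601−14.6273)/(136.7631−104.7285)=0.8501; B=V−Δ·S=-68.8915
Node (0,0) S=111.0000: V=(p*·35.8498+(1−p*)·13.5819)/1.08=30.8152; Δ=(35.8498−13.5819)/(123.2100−94.3500)=0.7716; B=V−Δ·S=-54.8305
Each (Δ,B) replicates both successor values, so the strategy is self-financing and V0 is arbitrage-free.

(0,0): Delta=0.7716 Bond=-54.8305
(1,0): Delta=-0.0146 Bond=14.9548
(1,1): Delta=0.8501 Bond=-68.8915
(2,0): Delta=-1.0000 Bond=95.1818
(2,1): Delta=0.0839 Bond=5.8429
(2,2): Delta=0.9266 Bond=-84.8696
(3,0): Delta=-1.0000 Bond=102.7963
(3,1): Delta=-1.0000 Bond=102.7963
(3,2): Delta=0.1921 Bond=-6.2748
(3,3): Delta=1.0000 Bond=-102.7963
V0=30.8152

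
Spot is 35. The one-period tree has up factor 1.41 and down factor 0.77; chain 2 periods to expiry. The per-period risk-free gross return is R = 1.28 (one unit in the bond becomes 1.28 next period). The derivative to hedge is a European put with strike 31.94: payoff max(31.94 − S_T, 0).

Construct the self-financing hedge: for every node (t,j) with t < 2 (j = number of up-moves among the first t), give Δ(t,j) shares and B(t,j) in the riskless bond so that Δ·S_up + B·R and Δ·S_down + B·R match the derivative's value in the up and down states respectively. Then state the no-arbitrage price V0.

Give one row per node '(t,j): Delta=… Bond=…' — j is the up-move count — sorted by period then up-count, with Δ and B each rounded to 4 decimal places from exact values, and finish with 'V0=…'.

No-arbitrage ⇒ martingale measure with p* = (R−d)/(u−d) = 0.7969.
Terminal values V(2,·): V(2,0)=11.1885, V(2,1)=0.0000, V(2,2)=0.0000
(1,0): S=26.9500. Δ = (V_up−V_dn)/(S_up−S_dn) = (0.0000−11.1885)/(37.9995−20.7515) = -0.6487. V = [p*·0.0000 + (1−p*)·11.1885]/1.28 = 1.7755. B = V − Δ·S = 19.2576.
(1,1): S=49.3500. Δ = (V_up−V_dn)/(S_up−S_dn) = (0.0000−0.0000)/(69.5835−37.9995) = 0.0000. V = [p*·0.0000 + (1−p*)·0.0000]/1.28 = 0.0000. B = V − Δ·S = 0.0000.
(0,0): S=35.0000. Δ = (V_up−V_dn)/(S_up−S_dn) = (0.0000−1.7755)/(49.3500−26.9500) = -0.0793. V = [p*·0.0000 + (1−p*)·1.7755]/1.28 = 0.2818. B = V − Δ·S = 3.0560.
The time-0 hedge costs 0.2818, which is the no-arbitrage price.

(0,0): Delta=-0.0793 Bond=3.0560
(1,0): Delta=-0.6487 Bond=19.2576
(1,1): Delta=0.0000 Bond=0.0000
V0=0.2818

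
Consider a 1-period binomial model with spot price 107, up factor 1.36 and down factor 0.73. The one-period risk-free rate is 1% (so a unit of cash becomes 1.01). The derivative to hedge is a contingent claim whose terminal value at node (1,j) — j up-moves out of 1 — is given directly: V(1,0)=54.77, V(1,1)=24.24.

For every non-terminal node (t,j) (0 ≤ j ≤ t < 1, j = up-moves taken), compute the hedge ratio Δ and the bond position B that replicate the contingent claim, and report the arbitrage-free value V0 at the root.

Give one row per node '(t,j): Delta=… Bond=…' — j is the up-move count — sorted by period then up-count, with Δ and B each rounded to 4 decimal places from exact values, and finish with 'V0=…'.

The replicating-portfolio and risk-neutral prices coincide; use p* = (1.01−0.73)/(1.36−0.73) = 0.4444 for the latter.
At expiry t=1: V(1,0)=54.7700, V(1,1)=24.2400
  t=0,j=0: stock 107.0000 → up 145.5200 (V=24.2400), down 78.1100 (V=54.7700). Price 40.7932; hedge Δ=-0.4529, bond B=89.2535.
The time-0 hedge costs 40.7932, which is the no-arbitrage price.

(0,0): Delta=-0.4529 Bond=89.2535
V0=40.7932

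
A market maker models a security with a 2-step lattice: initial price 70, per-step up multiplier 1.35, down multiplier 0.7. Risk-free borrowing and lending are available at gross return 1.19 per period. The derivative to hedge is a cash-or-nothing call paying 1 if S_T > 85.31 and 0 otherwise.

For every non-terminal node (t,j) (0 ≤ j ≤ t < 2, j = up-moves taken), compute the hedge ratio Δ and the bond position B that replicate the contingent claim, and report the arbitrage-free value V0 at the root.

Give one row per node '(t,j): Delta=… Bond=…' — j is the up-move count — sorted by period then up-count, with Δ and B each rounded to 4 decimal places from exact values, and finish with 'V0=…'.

(0,0): Delta=0.0139 Bond=-0.5733
(1,0): Delta=0.0000 Bond=0.0000
(1,1): Delta=0.0163 Bond=-0.9050
V0=0.4013

Since d<R<u, set p* = (R−d)/(u−d) = 0.7538; price each node as the discounted p*-expectation of its children.
Terminal payoffs: V(2,0)=0.0000, V(2,1)=0.0000, V(2,2)=1.0000
Node (1,0) S=49.0000: V=(p*·0.0000+(1−p*)·0.0000)/1.19=0.0000; Δ=(0.0000−0.0000)/(66.1500−34.3000)=0.0000; B=V−Δ·S=0.0000
Node (1,1) S=94.5000: V=(p*·1.0000+(1−p*)·0.0000)/1.19=0.6335; Δ=(1.0000−0.0000)/(127.5750−66.1500)=0.0163; B=V−Δ·S=-0.9050
Node (0,0) S=70.0000: V=(p*·0.6335+(1−p*)·0.0000)/1.19=0.4013; Δ=(0.6335−0.0000)/(94.5000−49.0000)=0.0139; B=V−Δ·S=-0.5733
Self-financing check: at every node Δ·S+B equals the discounted successor values.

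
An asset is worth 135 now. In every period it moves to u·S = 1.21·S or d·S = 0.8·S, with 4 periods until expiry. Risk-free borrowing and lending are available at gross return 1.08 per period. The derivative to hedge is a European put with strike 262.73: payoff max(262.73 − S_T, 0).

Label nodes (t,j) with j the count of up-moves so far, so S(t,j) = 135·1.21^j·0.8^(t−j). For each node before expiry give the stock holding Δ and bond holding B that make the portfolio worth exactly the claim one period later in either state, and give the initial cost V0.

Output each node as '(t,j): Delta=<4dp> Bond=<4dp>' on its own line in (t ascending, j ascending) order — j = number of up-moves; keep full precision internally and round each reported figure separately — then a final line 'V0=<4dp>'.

(0,0): Delta=-0.8782 Bond=180.9384
(1,0): Delta=-1.0000 Bond=208.5635
(1,1): Delta=-0.8409 Bond=189.3081
(2,0): Delta=-1.0000 Bond=225.2486
(2,1): Delta=-1.0000 Bond=225.2486
(2,2): Delta=-0.7920 Bond=194.7975
(3,0): Delta=-1.0000 Bond=243.2685
(3,1): Delta=-1.0000 Bond=243.2685
(3,2): Delta=-1.0000 Bond=243.2685
(3,3): Delta=-0.7282 Bond=195.1123
V0=62.3760

Under the risk-neutral measure, an up-move has probability p* = (R−d)/(u−d) = 0.6829 and values discount at R = 1.08.
At expiry t=4: V(4,0)=207.4340, V(4,1)=179.0948, V(4,2)=136.2318, V(4,3)=71.4014, V(4,4)=0.0000
Node (3,0) S=69.1200: V=(p*·179.0948+(1−p*)·207.4340)/1.08=174.1485; Δ=(179.0948−207.4340)/(83.6352−55.2960)=-1.0000; B=V−Δ·S=243.2685
Node (3,1) S=104.5440: V=(p*·136.2318+(1−p*)·179.0948)/1.08=138.7245; Δ=(136.2318−179.0948)/(126.4982−83.6352)=-1.0000; B=V−Δ·S=243.2685
Node (3,2) S=158.1228: V=(p*·71.4014+(1−p*)·136.2318)/1.08=85.1457; Δ=(71.4014−136.2318)/(191.3286−126.4982)=-1.0000; B=V−Δ·S=243.2685
Node (3,3) S=239.1607: V=(p*·0.0000+(1−p*)·71.4014)/1.08=20.9625; Δ=(0.0000−71.4014)/(289.3845−191.3286)=-0.7282; B=V−Δ·S=195.1123
Node (2,0) S=86.4000: V=(p*·138.7245+(1−p*)·174.1485)/1.08=138.8486; Δ=(138.7245−174.1485)/(104.5440−69.1200)=-1.0000; B=V−Δ·S=225.2486
Node (2,1) S=130.6800: V=(p*·85.1457+(1−p*)·138.7245)/1.08=94.5686; Δ=(85.1457−138.7245)/(158.1228−104.5440)=-1.0000; B=V−Δ·S=225.2486
Node (2,2) S=197.6535: V=(p*·20.9625+(1−p*)·85.1457)/1.08=38.2530; Δ=(20.9625−85.1457)/(239.1607−158.1228)=-0.7920; B=V−Δ·S=194.7975
Node (1,0) S=108.0000: V=(p*·94.5686+(1−p*)·138.8486)/1.08=100.5635; Δ=(94.5686−138.8486)/(130.6800−86.4000)=-1.0000; B=V−Δ·S=208.5635
Node (1,1) S=163.3500: V=(p*·38.2530+(1−p*)·94.5686)/1.08=51.9530; Δ=(38.2530−94.5686)/(197.6535−130.6800)=-0.8409; B=V−Δ·S=189.3081
Node (0,0) S=135.0000: V=(p*·51.9530+(1−p*)·100.5635)/1.08=62.3760; Δ=(51.9530−100.5635)/(163.3500−108.0000)=-0.8782; B=V−Δ·S=180.9384
Self-financing check: at every node Δ·S+B equals the discounted successor values.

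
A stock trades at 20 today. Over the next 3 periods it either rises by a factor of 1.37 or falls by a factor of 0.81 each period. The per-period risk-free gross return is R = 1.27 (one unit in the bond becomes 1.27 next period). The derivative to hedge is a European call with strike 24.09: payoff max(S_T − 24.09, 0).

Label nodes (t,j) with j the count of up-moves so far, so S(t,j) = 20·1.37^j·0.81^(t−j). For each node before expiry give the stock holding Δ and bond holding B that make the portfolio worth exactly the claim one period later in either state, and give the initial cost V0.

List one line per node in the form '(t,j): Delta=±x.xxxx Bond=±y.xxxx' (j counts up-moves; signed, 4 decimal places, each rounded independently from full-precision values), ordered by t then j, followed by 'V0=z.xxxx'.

No-arbitrage ⇒ martingale measure with p* = (R−d)/(u−d) = 0.8214.
Payoff layer (t=3): V(3,0)=0.0000, V(3,1)=0.0000, V(3,2)=6.3158, V(3,3)=27.3371
(2,0): S=13.1220. Δ = (V_up−V_dn)/(S_up−S_dn) = (0.0000−0.0000)/(17.9771−10.6288) = 0.0000. V = [p*·0.0000 + (1−p*)·0.0000]/1.27 = 0.0000. B = V − Δ·S = 0.0000.
(2,1): S=22.1940. Δ = (V_up−V_dn)/(S_up−S_dn) = (6.3158−0.0000)/(30.4058−17.9771) = 0.5082. V = [p*·6.3158 + (1−p*)·0.0000]/1.27 = 4.0850. B = V − Δ·S = -7.1932.
(2,2): S=37.5380. Δ = (V_up−V_dn)/(S_up−S_dn) = (27.3371−6.3158)/(51.4271−30.4058) = 1.0000. V = [p*·27.3371 + (1−p*)·6.3158]/1.27 = 18.5695. B = V − Δ·S = -18.9685.
(1,0): S=16.2000. Δ = (V_up−V_dn)/(S_up−S_dn) = (4.0850−0.0000)/(22.1940−13.1220) = 0.4503. V = [p*·4.0850 + (1−p*)·0.0000]/1.27 = 2.6422. B = V − Δ·S = -4.6525.
(1,1): S=27.4000. Δ = (V_up−V_dn)/(S_up−S_dn) = (18.5695−4.0850)/(37.5380−22.1940) = 0.9440. V = [p*·18.5695 + (1−p*)·4.0850]/1.27 = 12.5850. B = V − Δ·S = -13.2801.
(0,0): S=20.0000. Δ = (V_up−V_dn)/(S_up−S_dn) = (12.5850−2.6422)/(27.4000−16.2000) = 0.8878. V = [p*·12.5850 + (1−p*)·2.6422]/1.27 = 8.5114. B = V − Δ·S = -9.2437.
Root portfolio cost Δ·20+B reproduces V0=8.5114.

(0,0): Delta=0.8878 Bond=-9.2437
(1,0): Delta=0.4503 Bond=-4.6525
(1,1): Delta=0.9440 Bond=-13.2801
(2,0): Delta=0.0000 Bond=0.0000
(2,1): Delta=0.5082 Bond=-7.1932
(2,2): Delta=1.0000 Bond=-18.9685
V0=8.5114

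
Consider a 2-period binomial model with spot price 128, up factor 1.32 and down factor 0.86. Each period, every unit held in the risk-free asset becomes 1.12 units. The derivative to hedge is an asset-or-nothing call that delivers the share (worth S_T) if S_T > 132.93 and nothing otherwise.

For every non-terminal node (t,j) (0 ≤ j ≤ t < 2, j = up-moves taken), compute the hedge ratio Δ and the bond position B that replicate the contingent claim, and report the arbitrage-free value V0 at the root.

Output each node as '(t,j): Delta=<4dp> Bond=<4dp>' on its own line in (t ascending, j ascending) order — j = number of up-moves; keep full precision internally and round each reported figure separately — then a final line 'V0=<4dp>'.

Under the risk-neutral measure, an up-move has probability p* = (R−d)/(u−d) = 0.5652 and values discount at R = 1.12.
Payoff layer (t=2): V(2,0)=0.0000, V(2,1)=145.3056, V(2,2)=223.0272
(1,0): S=110.0800. Δ = (V_up−V_dn)/(S_up−S_dn) = (145.3056−0.0000)/(145.3056−94.6688) = 2.8696. V = [p*·145.3056 + (1−p*)·0.0000]/1.12 = 73.3297. B = V − Δ·S = -242.5520.
(1,1): S=168.9600. Δ = (V_up−V_dn)/(S_up−S_dn) = (223.0272−145.3056)/(223.0272−145.3056) = 1.0000. V = [p*·223.0272 + (1−p*)·145.3056]/1.12 = 168.9600. B = V − Δ·S = 0.0000.
(0,0): S=128.0000. Δ = (V_up−V_dn)/(S_up−S_dn) = (168.9600−73.3297)/(168.9600−110.0800) = 1.6242. V = [p*·168.9600 + (1−p*)·73.3297]/1.12 = 113.7336. B = V − Δ·S = -94.1584.
The time-0 hedge costs 113.7336, which is the no-arbitrage price.

(0,0): Delta=1.6242 Bond=-94.1584
(1,0): Delta=2.8696 Bond=-242.5520
(1,1): Delta=1.0000 Bond=0.0000
V0=113.7336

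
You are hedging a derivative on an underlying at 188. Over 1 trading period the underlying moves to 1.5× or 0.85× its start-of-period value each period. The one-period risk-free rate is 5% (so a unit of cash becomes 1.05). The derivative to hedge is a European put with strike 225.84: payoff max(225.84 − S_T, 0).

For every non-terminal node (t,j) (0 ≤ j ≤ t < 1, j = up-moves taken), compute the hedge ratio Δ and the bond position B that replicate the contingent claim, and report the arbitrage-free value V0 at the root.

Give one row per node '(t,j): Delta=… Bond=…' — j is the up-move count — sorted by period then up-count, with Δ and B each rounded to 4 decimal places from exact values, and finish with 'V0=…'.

(0,0): Delta=-0.5404 Bond=145.1429
V0=43.5429

The replicating-portfolio and risk-neutral prices coincide; use p* = (1.05−0.85)/(1.5−0.85) = 0.3077 for the latter.
Terminal payoffs: V(1,0)=66.0400, V(1,1)=0.0000
Node (0,0) S=188.0000: V=(p*·0.0000+(1−p*)·66.0400)/1.05=43.5429; Δ=(0.0000−66.0400)/(282.0000−159.8000)=-0.5404; B=V−Δ·S=145.1429
The time-0 hedge costs 43.5429, which is the no-arbitrage price.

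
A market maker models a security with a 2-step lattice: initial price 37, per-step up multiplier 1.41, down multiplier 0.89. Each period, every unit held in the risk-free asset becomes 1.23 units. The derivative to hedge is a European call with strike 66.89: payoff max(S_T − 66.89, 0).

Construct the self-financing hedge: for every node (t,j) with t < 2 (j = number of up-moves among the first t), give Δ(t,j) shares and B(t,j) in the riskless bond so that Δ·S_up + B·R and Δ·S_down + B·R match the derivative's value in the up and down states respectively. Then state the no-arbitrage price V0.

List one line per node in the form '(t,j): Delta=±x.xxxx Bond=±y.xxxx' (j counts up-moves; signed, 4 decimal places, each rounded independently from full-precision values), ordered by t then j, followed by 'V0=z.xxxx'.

(0,0): Delta=0.1843 Bond=-4.9335
(1,0): Delta=0.0000 Bond=0.0000
(1,1): Delta=0.2459 Bond=-9.2809
V0=1.8847

Under the risk-neutral measure, an up-move has probability p* = (R−d)/(u−d) = 0.6538 and values discount at R = 1.23.
At expiry t=2: V(2,0)=0.0000, V(2,1)=0.0000, V(2,2)=6.6697
(1,0): S=32.9300. Δ = (V_up−V_dn)/(S_up−S_dn) = (0.0000−0.0000)/(46.4313−29.3077) = 0.0000. V = [p*·0.0000 + (1−p*)·0.0000]/1.23 = 0.0000. B = V − Δ·S = 0.0000.
(1,1): S=52.1700. Δ = (V_up−V_dn)/(S_up−S_dn) = (6.6697−0.0000)/(73.5597−46.4313) = 0.2459. V = [p*·6.6697 + (1−p*)·0.0000]/1.23 = 3.5455. B = V − Δ·S = -9.2809.
(0,0): S=37.0000. Δ = (V_up−V_dn)/(S_up−S_dn) = (3.5455−0.0000)/(52.1700−32.9300) = 0.1843. V = [p*·3.5455 + (1−p*)·0.0000]/1.23 = 1.8847. B = V − Δ·S = -4.9335.
Self-financing check: at every node Δ·S+B equals the discounted successor values.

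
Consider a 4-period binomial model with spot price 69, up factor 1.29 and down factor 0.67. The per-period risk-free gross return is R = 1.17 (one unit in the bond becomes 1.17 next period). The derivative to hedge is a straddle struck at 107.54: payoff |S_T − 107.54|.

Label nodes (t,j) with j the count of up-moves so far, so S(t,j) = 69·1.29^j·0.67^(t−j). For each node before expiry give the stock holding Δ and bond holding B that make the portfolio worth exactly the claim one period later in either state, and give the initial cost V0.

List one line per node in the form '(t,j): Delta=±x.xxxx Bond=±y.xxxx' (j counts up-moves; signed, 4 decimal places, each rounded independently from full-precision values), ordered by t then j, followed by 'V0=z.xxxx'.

Under the risk-neutral measure, an up-move has probability p* = (R−d)/(u−d) = 0.8065 and values discount at R = 1.17.
At expiry t=4: V(4,0)=93.6357, V(4,1)=80.7691, V(4,2)=55.9960, V(4,3)=8.2986, V(4,4)=83.5368
(3,0): S=20.7526. Δ = (V_up−V_dn)/(S_up−S_dn) = (80.7691−93.6357)/(26.7709−13.9043) = -1.0000. V = [p*·80.7691 + (1−p*)·93.6357]/1.17 = 71.1619. B = V − Δ·S = 91.9145.
(3,1): S=39.9566. Δ = (V_up−V_dn)/(S_up−S_dn) = (55.9960−80.7691)/(51.5440−26.7709) = -1.0000. V = [p*·55.9960 + (1−p*)·80.7691]/1.17 = 51.9579. B = V − Δ·S = 91.9145.
(3,2): S=76.9313. Δ = (V_up−V_dn)/(S_up−S_dn) = (8.2986−55.9960)/(99.2414−51.5440) = -1.0000. V = [p*·8.2986 + (1−p*)·55.9960]/1.17 = 14.9832. B = V − Δ·S = 91.9145.
(3,3): S=148.1215. Δ = (V_up−V_dn)/(S_up−S_dn) = (83.5368−8.2986)/(191.0768−99.2414) = 0.8193. V = [p*·83.5368 + (1−p*)·8.2986]/1.17 = 58.9526. B = V − Δ·S = -62.3994.
(2,0): S=30.9741. Δ = (V_up−V_dn)/(S_up−S_dn) = (51.9579−71.1619)/(39.9566−20.7526) = -1.0000. V = [p*·51.9579 + (1−p*)·71.1619]/1.17 = 47.5853. B = V − Δ·S = 78.5594.
(2,1): S=59.6367. Δ = (V_up−V_dn)/(S_up−S_dn) = (14.9832−51.9579)/(76.9313−39.9566) = -1.0000. V = [p*·14.9832 + (1−p*)·51.9579]/1.17 = 18.9227. B = V − Δ·S = 78.5594.
(2,2): S=114.8229. Δ = (V_up−V_dn)/(S_up−S_dn) = (58.9526−14.9832)/(148.1215−76.9313) = 0.6176. V = [p*·58.9526 + (1−p*)·14.9832]/1.17 = 43.1132. B = V − Δ·S = -27.8053.
(1,0): S=46.2300. Δ = (V_up−V_dn)/(S_up−S_dn) = (18.9227−47.5853)/(59.6367−30.9741) = -1.0000. V = [p*·18.9227 + (1−p*)·47.5853]/1.17 = 20.9148. B = V − Δ·S = 67.1448.
(1,1): S=89.0100. Δ = (V_up−V_dn)/(S_up−S_dn) = (43.1132−18.9227)/(114.8229−59.6367) = 0.4383. V = [p*·43.1132 + (1−p*)·18.9227]/1.17 = 32.8471. B = V − Δ·S = -6.1697.
(0,0): S=69.0000. Δ = (V_up−V_dn)/(S_up−S_dn) = (32.8471−20.9148)/(89.0100−46.2300) = 0.2789. V = [p*·32.8471 + (1−p*)·20.9148]/1.17 = 26.1006. B = V − Δ·S = 6.8549.
Check: Δ(0,0)·S0 + B(0,0) = 26.1006 = V0.

(0,0): Delta=0.2789 Bond=6.8549
(1,0): Delta=-1.0000 Bond=67.1448
(1,1): Delta=0.4383 Bond=-6.1697
(2,0): Delta=-1.0000 Bond=78.5594
(2,1): Delta=-1.0000 Bond=78.5594
(2,2): Delta=0.6176 Bond=-27.8053
(3,0): Delta=-1.0000 Bond=91.9145
(3,1): Delta=-1.0000 Bond=91.9145
(3,2): Delta=-1.0000 Bond=91.9145
(3,3): Delta=0.8193 Bond=-62.3994
V0=26.1006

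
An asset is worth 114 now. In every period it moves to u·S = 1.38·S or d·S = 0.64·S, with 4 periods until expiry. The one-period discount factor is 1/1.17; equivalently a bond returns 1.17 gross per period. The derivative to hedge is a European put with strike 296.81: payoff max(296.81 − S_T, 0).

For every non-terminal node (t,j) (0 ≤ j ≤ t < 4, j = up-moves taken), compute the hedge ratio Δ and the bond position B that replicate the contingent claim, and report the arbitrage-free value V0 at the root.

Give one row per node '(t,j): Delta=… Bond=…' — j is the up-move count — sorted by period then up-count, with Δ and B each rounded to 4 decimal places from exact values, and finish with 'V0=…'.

The replicating-portfolio and risk-neutral prices coincide; use p* = (1.17−0.64)/(1.38−0.64) = 0.7162 for the latter.
Terminal payoffs: V(4,0)=277.6840, V(4,1)=255.5695, V(4,2)=207.8852, V(4,3)=105.0659, V(4,4)=0.0000
  t=3,j=0: stock 29.8844 → up 41.2405 (V=255.5695), down 19.1260 (V=277.6840). Price 223.7993; hedge Δ=-1.0000, bond B=253.6838.
  t=3,j=1: stock 64.4383 → up 88.9248 (V=207.8852), down 41.2405 (V=255.5695). Price 189.2455; hedge Δ=-1.0000, bond B=253.6838.
  t=3,j=2: stock 138.9450 → up 191.7441 (V=105.0659), down 88.9248 (V=207.8852). Price 114.7387; hedge Δ=-1.0000, bond B=253.6838.
  t=3,j=3: stock 299.6002 → up 413.4483 (V=0.0000), down 191.7441 (V=105.0659). Price 25.4838; hedge Δ=-0.4739, bond B=167.4647.
  t=2,j=0: stock 46.6944 → up 64.4383 (V=189.2455), down 29.8844 (V=223.7993). Price 170.1293; hedge Δ=-1.0000, bond B=216.8237.
  t=2,j=1: stock 100.6848 → up 138.9450 (V=114.7387), down 64.4383 (V=189.2455). Price 116.1389; hedge Δ=-1.0000, bond B=216.8237.
  t=2,j=2: stock 217.1016 → up 299.6002 (V=25.4838), down 138.9450 (V=114.7387). Price 43.4298; hedge Δ=-0.5556, bond B=164.0446.
  t=1,j=0: stock 72.9600 → up 100.6848 (V=116.1389), down 46.6944 (V=170.1293). Price 112.3594; hedge Δ=-1.0000, bond B=185.3194.
  t=1,j=1: stock 157.3200 → up 217.1016 (V=43.4298), down 100.6848 (V=116.1389). Price 54.7551; hedge Δ=-0.6246, bond B=153.0107.
  t=0,j=0: stock 114.0000 → up 157.3200 (V=54.7551), down 72.9600 (V=112.3594). Price 60.7712; hedge Δ=-0.6828, bond B=138.6149.
Check: Δ(0,0)·S0 + B(0,0) = 60.7712 = V0.

(0,0): Delta=-0.6828 Bond=138.6149
(1,0): Delta=-1.0000 Bond=185.3194
(1,1): Delta=-0.6246 Bond=153.0107
(2,0): Delta=-1.0000 Bond=216.8237
(2,1): Delta=-1.0000 Bond=216.8237
(2,2): Delta=-0.5556 Bond=164.0446
(3,0): Delta=-1.0000 Bond=253.6838
(3,1): Delta=-1.0000 Bond=253.6838
(3,2): Delta=-1.0000 Bond=253.6838
(3,3): Delta=-0.4739 Bond=167.4647
V0=60.7712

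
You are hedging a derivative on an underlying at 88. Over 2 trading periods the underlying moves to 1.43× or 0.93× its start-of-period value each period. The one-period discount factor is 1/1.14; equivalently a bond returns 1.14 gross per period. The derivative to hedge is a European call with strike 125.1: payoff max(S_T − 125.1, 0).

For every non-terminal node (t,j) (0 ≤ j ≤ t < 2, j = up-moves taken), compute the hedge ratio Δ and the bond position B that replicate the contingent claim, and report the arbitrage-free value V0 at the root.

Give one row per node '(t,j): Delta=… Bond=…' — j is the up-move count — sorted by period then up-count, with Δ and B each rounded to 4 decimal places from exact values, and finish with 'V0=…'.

The replicating-portfolio and risk-neutral prices coincide; use p* = (1.14−0.93)/(1.43−0.93) = 0.4200 for the latter.
Terminal values V(2,·): V(2,0)=0.0000, V(2,1)=0.0000, V(2,2)=54.8512
(1,0): S=81.8400. Δ = (V_up−V_dn)/(S_up−S_dn) = (0.0000−0.0000)/(117.0312−76.1112) = 0.0000. V = [p*·0.0000 + (1−p*)·0.0000]/1.14 = 0.0000. B = V − Δ·S = 0.0000.
(1,1): S=125.8400. Δ = (V_up−V_dn)/(S_up−S_dn) = (54.8512−0.0000)/(179.9512−117.0312) = 0.8718. V = [p*·54.8512 + (1−p*)·0.0000]/1.14 = 20.2083. B = V − Δ·S = -89.4941.
(0,0): S=88.0000. Δ = (V_up−V_dn)/(S_up−S_dn) = (20.2083−0.0000)/(125.8400−81.8400) = 0.4593. V = [p*·20.2083 + (1−p*)·0.0000]/1.14 = 7.4452. B = V − Δ·S = -32.9715.
Check: Δ(0,0)·S0 + B(0,0) = 7.4452 = V0.

(0,0): Delta=0.4593 Bond=-32.9715
(1,0): Delta=0.0000 Bond=0.0000
(1,1): Delta=0.8718 Bond=-89.4941
V0=7.4452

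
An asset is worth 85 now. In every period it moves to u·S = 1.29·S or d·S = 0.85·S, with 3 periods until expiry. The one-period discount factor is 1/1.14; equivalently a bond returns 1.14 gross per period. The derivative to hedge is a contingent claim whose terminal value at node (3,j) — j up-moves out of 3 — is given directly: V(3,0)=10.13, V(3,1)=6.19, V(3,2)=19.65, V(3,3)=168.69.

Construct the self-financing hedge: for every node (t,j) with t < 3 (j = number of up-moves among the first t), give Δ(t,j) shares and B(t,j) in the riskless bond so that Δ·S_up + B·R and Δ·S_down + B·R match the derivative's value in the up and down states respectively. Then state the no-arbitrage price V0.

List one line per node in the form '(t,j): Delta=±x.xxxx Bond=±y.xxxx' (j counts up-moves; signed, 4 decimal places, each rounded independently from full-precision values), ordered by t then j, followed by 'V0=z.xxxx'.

(0,0): Delta=1.4470 Bond=-83.2761
(1,0): Delta=0.2077 Bond=-5.3939
(1,1): Delta=1.8694 Bond=-141.2491
(2,0): Delta=-0.1458 Bond=15.5626
(2,1): Delta=0.3282 Bond=-17.3792
(2,2): Delta=2.3947 Bond=-235.3230
V0=39.7230

The replicating-portfolio and risk-neutral prices coincide; use p* = (1.14−0.85)/(1.29−0.85) = 0.6591 for the latter.
Terminal payoffs: V(3,0)=10.1300, V(3,1)=6.1900, V(3,2)=19.6500, V(3,3)=168.6900
(2,0): S=61.4125. Δ = (V_up−V_dn)/(S_up−S_dn) = (6.1900−10.1300)/(79.2221−52.2006) = -0.1458. V = [p*·6.1900 + (1−p*)·10.1300]/1.14 = 6.6081. B = V − Δ·S = 15.5626.
(2,1): S=93.2025. Δ = (V_up−V_dn)/(S_up−S_dn) = (19.6500−6.1900)/(120.2312−79.2221) = 0.3282. V = [p*·19.6500 + (1−p*)·6.1900]/1.14 = 13.2117. B = V − Δ·S = -17.3792.
(2,2): S=141.4485. Δ = (V_up−V_dn)/(S_up−S_dn) = (168.6900−19.6500)/(182.4686−120.2312) = 2.3947. V = [p*·168.6900 + (1−p*)·19.6500]/1.14 = 103.4043. B = V − Δ·S = -235.3230.
(1,0): S=72.2500. Δ = (V_up−V_dn)/(S_up−S_dn) = (13.2117−6.6081)/(93.2025−61.4125) = 0.2077. V = [p*·13.2117 + (1−p*)·6.6081]/1.14 = 9.6144. B = V − Δ·S = -5.3939.
(1,1): S=109.6500. Δ = (V_up−V_dn)/(S_up−S_dn) = (103.4043−13.2117)/(141.4485−93.2025) = 1.8694. V = [p*·103.4043 + (1−p*)·13.2117]/1.14 = 63.7341. B = V − Δ·S = -141.2491.
(0,0): S=85.0000. Δ = (V_up−V_dn)/(S_up−S_dn) = (63.7341−9.6144)/(109.6500−72.2500) = 1.4470. V = [p*·63.7341 + (1−p*)·9.6144]/1.14 = 39.7230. B = V − Δ·S = -83.2761.
Each (Δ,B) replicates both successor values, so the strategy is self-financing and V0 is arbitrage-free.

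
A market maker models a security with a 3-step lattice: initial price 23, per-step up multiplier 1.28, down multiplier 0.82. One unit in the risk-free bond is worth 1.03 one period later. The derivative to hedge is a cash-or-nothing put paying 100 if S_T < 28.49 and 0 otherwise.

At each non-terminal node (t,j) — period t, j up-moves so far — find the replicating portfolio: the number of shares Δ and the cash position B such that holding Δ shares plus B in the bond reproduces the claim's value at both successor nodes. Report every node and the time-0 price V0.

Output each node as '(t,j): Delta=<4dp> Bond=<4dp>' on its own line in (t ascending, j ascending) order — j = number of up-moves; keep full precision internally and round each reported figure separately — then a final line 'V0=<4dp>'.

(0,0): Delta=-4.4209 Bond=153.3917
(1,0): Delta=-5.1089 Bond=170.9680
(1,1): Delta=-3.8963 Bond=142.5476
(2,0): Delta=0.0000 Bond=97.0874
(2,1): Delta=-9.0051 Bond=270.1562
(2,2): Delta=0.0000 Bond=0.0000
V0=51.7104

Risk-neutral probability p* = (R−d)/(u−d) = (1.03−0.82)/(1.28−0.82) = 0.4565.
Terminal payoffs: V(3,0)=100.0000, V(3,1)=100.0000, V(3,2)=0.0000, V(3,3)=0.0000
  t=2,j=0: stock 15.4652 → up 19.7955 (V=100.0000), down 12.6815 (V=100.0000). Price 97.0874; hedge Δ=0.0000, bond B=97.0874.
  t=2,j=1: stock 24.1408 → up 30.9002 (V=0.0000), down 19.7955 (V=100.0000). Price 52.7649; hedge Δ=-9.0051, bond B=270.1562.
  t=2,j=2: stock 37.6832 → up 48.2345 (V=0.0000), down 30.9002 (V=0.0000). Price 0.0000; hedge Δ=0.0000, bond B=0.0000.
  t=1,j=0: stock 18.8600 → up 24.1408 (V=52.7649), down 15.4652 (V=97.0874). Price 74.6148; hedge Δ=-5.1089, bond B=170.9680.
  t=1,j=1: stock 29.4400 → up 37.6832 (V=0.0000), down 24.1408 (V=52.7649). Price 27.8413; hedge Δ=-3.8963, bond B=142.5476.
  t=0,j=0: stock 23.0000 → up 29.4400 (V=27.8413), down 18.8600 (V=74.6148). Price 51.7104; hedge Δ=-4.4209, bond B=153.3917.
Each (Δ,B) replicates both successor values, so the strategy is self-financing and V0 is arbitrage-free.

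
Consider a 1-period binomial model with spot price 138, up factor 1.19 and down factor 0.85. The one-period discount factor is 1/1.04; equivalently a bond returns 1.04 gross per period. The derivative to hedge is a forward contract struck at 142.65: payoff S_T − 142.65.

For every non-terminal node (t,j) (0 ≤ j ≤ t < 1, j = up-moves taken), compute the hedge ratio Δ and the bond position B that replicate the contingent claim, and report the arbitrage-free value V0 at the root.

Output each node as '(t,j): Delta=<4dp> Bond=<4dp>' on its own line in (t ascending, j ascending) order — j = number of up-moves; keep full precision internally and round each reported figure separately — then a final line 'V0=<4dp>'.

Under the risk-neutral measure, an up-move has probability p* = (R−d)/(u−d) = 0.5588 and values discount at R = 1.04.
Terminal payoffs: V(1,0)=-25.3500, V(1,1)=21.5700
  t=0,j=0: stock 138.0000 → up 164.2200 (V=21.5700), down 117.3000 (V=-25.3500). Price 0.8365; hedge Δ=1.0000, bond B=-137.1635.
Each (Δ,B) replicates both successor values, so the strategy is self-financing and V0 is arbitrage-free.

(0,0): Delta=1.0000 Bond=-137.1635
V0=0.8365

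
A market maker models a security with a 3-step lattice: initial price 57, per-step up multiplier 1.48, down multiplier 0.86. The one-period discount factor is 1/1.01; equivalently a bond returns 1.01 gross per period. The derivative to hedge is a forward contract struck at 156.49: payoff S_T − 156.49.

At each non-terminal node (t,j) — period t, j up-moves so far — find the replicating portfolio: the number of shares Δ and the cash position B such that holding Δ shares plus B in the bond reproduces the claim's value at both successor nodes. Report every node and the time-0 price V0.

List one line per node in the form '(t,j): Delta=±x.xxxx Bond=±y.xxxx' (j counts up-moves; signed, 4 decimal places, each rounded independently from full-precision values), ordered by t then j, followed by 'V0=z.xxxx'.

Since d<R<u, set p* = (R−d)/(u−d) = 0.2419; price each node as the discounted p*-expectation of its children.
At expiry t=3: V(3,0)=-120.2348, V(3,1)=-94.0973, V(3,2)=-49.1166, V(3,3)=28.2921
  t=2,j=0: stock 42.1572 → up 62.3927 (V=-94.0973), down 36.2552 (V=-120.2348). Price -112.7834; hedge Δ=1.0000, bond B=-154.9406.
  t=2,j=1: stock 72.5496 → up 107.3734 (V=-49.1166), down 62.3927 (V=-94.0973). Price -82.3910; hedge Δ=1.0000, bond B=-154.9406.
  t=2,j=2: stock 124.8528 → up 184.7821 (V=28.2921), down 107.3734 (V=-49.1166). Price -30.0878; hedge Δ=1.0000, bond B=-154.9406.
  t=1,j=0: stock 49.0200 → up 72.5496 (V=-82.3910), down 42.1572 (V=-112.7834). Price -104.3865; hedge Δ=1.0000, bond B=-153.4065.
  t=1,j=1: stock 84.3600 → up 124.8528 (V=-30.0878), down 72.5496 (V=-82.3910). Price -69.0465; hedge Δ=1.0000, bond B=-153.4065.
  t=0,j=0: stock 57.0000 → up 84.3600 (V=-69.0465), down 49.0200 (V=-104.3865). Price -94.8877; hedge Δ=1.0000, bond B=-151.8877.
Check: Δ(0,0)·S0 + B(0,0) = -94.8877 = V0.

(0,0): Delta=1.0000 Bond=-151.8877
(1,0): Delta=1.0000 Bond=-153.4065
(1,1): Delta=1.0000 Bond=-153.4065
(2,0): Delta=1.0000 Bond=-154.9406
(2,1): Delta=1.0000 Bond=-154.9406
(2,2): Delta=1.0000 Bond=-154.9406
V0=-94.8877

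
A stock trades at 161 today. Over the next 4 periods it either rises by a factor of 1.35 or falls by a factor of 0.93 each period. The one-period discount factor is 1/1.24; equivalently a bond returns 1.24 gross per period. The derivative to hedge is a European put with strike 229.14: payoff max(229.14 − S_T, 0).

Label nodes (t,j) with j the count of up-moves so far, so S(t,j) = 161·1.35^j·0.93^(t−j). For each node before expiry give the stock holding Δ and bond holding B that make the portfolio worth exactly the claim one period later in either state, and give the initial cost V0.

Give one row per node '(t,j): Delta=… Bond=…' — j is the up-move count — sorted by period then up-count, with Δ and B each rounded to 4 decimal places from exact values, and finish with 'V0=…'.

Under the risk-neutral measure, an up-move has probability p* = (R−d)/(u−d) = 0.7381 and values discount at R = 1.24.
At expiry t=4: V(4,0)=108.7036, V(4,1)=54.3130, V(4,2)=0.0000, V(4,3)=0.0000, V(4,4)=0.0000
(3,0): S=129.5015. Δ = (V_up−V_dn)/(S_up−S_dn) = (54.3130−108.7036)/(174.8270−120.4364) = -1.0000. V = [p*·54.3130 + (1−p*)·108.7036]/1.24 = 55.2888. B = V − Δ·S = 184.7903.
(3,1): S=187.9860. Δ = (V_up−V_dn)/(S_up−S_dn) = (0.0000−54.3130)/(253.7811−174.8270) = -0.6879. V = [p*·0.0000 + (1−p*)·54.3130]/1.24 = 11.4716. B = V − Δ·S = 140.7883.
(3,2): S=272.8829. Δ = (V_up−V_dn)/(S_up−S_dn) = (0.0000−0.0000)/(368.3919−253.7811) = 0.0000. V = [p*·0.0000 + (1−p*)·0.0000]/1.24 = 0.0000. B = V − Δ·S = 0.0000.
(3,3): S=396.1204. Δ = (V_up−V_dn)/(S_up−S_dn) = (0.0000−0.0000)/(534.7625−368.3919) = 0.0000. V = [p*·0.0000 + (1−p*)·0.0000]/1.24 = 0.0000. B = V − Δ·S = 0.0000.
(2,0): S=139.2489. Δ = (V_up−V_dn)/(S_up−S_dn) = (11.4716−55.2888)/(187.9860−129.5015) = -0.7492. V = [p*·11.4716 + (1−p*)·55.2888]/1.24 = 18.5061. B = V − Δ·S = 122.8328.
(2,1): S=202.1355. Δ = (V_up−V_dn)/(S_up−S_dn) = (0.0000−11.4716)/(272.8829−187.9860) = -0.1351. V = [p*·0.0000 + (1−p*)·11.4716]/1.24 = 2.4230. B = V − Δ·S = 29.7364.
(2,2): S=293.4225. Δ = (V_up−V_dn)/(S_up−S_dn) = (0.0000−0.0000)/(396.1204−272.8829) = 0.0000. V = [p*·0.0000 + (1−p*)·0.0000]/1.24 = 0.0000. B = V − Δ·S = 0.0000.
(1,0): S=149.7300. Δ = (V_up−V_dn)/(S_up−S_dn) = (2.4230−18.5061)/(202.1355−139.2489) = -0.2557. V = [p*·2.4230 + (1−p*)·18.5061]/1.24 = 5.3510. B = V − Δ·S = 43.6442.
(1,1): S=217.3500. Δ = (V_up−V_dn)/(S_up−S_dn) = (0.0000−2.4230)/(293.4225−202.1355) = -0.0265. V = [p*·0.0000 + (1−p*)·2.4230]/1.24 = 0.5118. B = V − Δ·S = 6.2807.
(0,0): S=161.0000. Δ = (V_up−V_dn)/(S_up−S_dn) = (0.5118−5.3510)/(217.3500−149.7300) = -0.0716. V = [p*·0.5118 + (1−p*)·5.3510]/1.24 = 1.4348. B = V − Δ·S = 12.9568.
Check: Δ(0,0)·S0 + B(0,0) = 1.4348 = V0.

(0,0): Delta=-0.0716 Bond=12.9568
(1,0): Delta=-0.2557 Bond=43.6442
(1,1): Delta=-0.0265 Bond=6.2807
(2,0): Delta=-0.7492 Bond=122.8328
(2,1): Delta=-0.1351 Bond=29.7364
(2,2): Delta=0.0000 Bond=0.0000
(3,0): Delta=-1.0000 Bond=184.7903
(3,1): Delta=-0.6879 Bond=140.7883
(3,2): Delta=0.0000 Bond=0.0000
(3,3): Delta=0.0000 Bond=0.0000
V0=1.4348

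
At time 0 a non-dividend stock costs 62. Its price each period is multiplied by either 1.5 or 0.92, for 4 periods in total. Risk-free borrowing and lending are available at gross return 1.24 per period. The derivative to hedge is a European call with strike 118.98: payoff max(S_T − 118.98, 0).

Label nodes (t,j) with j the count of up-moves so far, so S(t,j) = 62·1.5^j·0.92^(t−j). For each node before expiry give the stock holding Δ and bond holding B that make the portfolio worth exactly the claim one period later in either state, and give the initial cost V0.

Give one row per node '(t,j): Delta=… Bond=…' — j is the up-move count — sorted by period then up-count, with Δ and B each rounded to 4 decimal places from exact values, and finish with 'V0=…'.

Risk-neutral probability p* = (R−d)/(u−d) = (1.24−0.92)/(1.5−0.92) = 0.5517.
Terminal payoffs: V(4,0)=0.0000, V(4,1)=0.0000, V(4,2)=0.0000, V(4,3)=73.5300, V(4,4)=194.8950
Node (3,0) S=48.2787: V=(p*·0.0000+(1−p*)·0.0000)/1.24=0.0000; Δ=(0.0000−0.0000)/(72.4180−44.4164)=0.0000; B=V−Δ·S=0.0000
Node (3,1) S=78.7152: V=(p*·0.0000+(1−p*)·0.0000)/1.24=0.0000; Δ=(0.0000−0.0000)/(118.0728−72.4180)=0.0000; B=V−Δ·S=0.0000
Node (3,2) S=128.3400: V=(p*·73.5300+(1−p*)·0.0000)/1.24=32.7164; Δ=(73.5300−0.0000)/(192.5100−118.0728)=0.9878; B=V−Δ·S=-94.0595
Node (3,3) S=209.2500: V=(p*·194.8950+(1−p*)·73.5300)/1.24=113.2984; Δ=(194.8950−73.5300)/(313.8750−192.5100)=1.0000; B=V−Δ·S=-95.9516
Node (2,0) S=52.4768: V=(p*·0.0000+(1−p*)·0.0000)/1.24=0.0000; Δ=(0.0000−0.0000)/(78.7152−48.2787)=0.0000; B=V−Δ·S=0.0000
Node (2,1) S=85.5600: V=(p*·32.7164+(1−p*)·0.0000)/1.24=14.5568; Δ=(32.7164−0.0000)/(128.3400−78.7152)=0.6593; B=V−Δ·S=-41.8507
Node (2,2) S=139.5000: V=(p*·113.2984+(1−p*)·32.7164)/1.24=62.2382; Δ=(113.2984−32.7164)/(209.2500−128.3400)=0.9959; B=V−Δ·S=-76.6963
Node (1,0) S=57.0400: V=(p*·14.5568+(1−p*)·0.0000)/1.24=6.4769; Δ=(14.5568−0.0000)/(85.5600−52.4768)=0.4400; B=V−Δ·S=-18.6210
Node (1,1) S=93.0000: V=(p*·62.2382+(1−p*)·14.5568)/1.24=32.9547; Δ=(62.2382−14.5568)/(139.5000−85.5600)=0.8840; B=V−Δ·S=-49.2547
Node (0,0) S=62.0000: V=(p*·32.9547+(1−p*)·6.4769)/1.24=17.0043; Δ=(32.9547−6.4769)/(93.0000−57.0400)=0.7363; B=V−Δ·S=-28.6471
Check: Δ(0,0)·S0 + B(0,0) = 17.0043 = V0.

(0,0): Delta=0.7363 Bond=-28.6471
(1,0): Delta=0.4400 Bond=-18.6210
(1,1): Delta=0.8840 Bond=-49.2547
(2,0): Delta=0.0000 Bond=0.0000
(2,1): Delta=0.6593 Bond=-41.8507
(2,2): Delta=0.9959 Bond=-76.6963
(3,0): Delta=0.0000 Bond=0.0000
(3,1): Delta=0.0000 Bond=0.0000
(3,2): Delta=0.9878 Bond=-94.0595
(3,3): Delta=1.0000 Bond=-95.9516
V0=17.0043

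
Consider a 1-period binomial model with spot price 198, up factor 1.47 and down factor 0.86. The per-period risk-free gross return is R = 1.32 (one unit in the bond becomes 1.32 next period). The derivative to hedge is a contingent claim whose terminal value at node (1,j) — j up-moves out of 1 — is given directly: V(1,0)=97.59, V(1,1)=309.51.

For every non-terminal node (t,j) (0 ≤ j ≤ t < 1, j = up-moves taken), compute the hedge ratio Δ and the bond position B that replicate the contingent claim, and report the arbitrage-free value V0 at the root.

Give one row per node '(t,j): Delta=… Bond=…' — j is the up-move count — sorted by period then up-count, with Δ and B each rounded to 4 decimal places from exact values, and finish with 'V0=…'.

(0,0): Delta=1.7546 Bond=-152.4110
V0=194.9989

Under the risk-neutral measure, an up-move has probability p* = (R−d)/(u−d) = 0.7541 and values discount at R = 1.32.
Terminal payoffs: V(1,0)=97.5900, V(1,1)=309.5100
(0,0): S=198.0000. Δ = (V_up−V_dn)/(S_up−S_dn) = (309.5100−97.5900)/(291.0600−170.2800) = 1.7546. V = [p*·309.5100 + (1−p*)·97.5900]/1.32 = 194.9989. B = V − Δ·S = -152.4110.
Root portfolio cost Δ·198+B reproduces V0=194.9989.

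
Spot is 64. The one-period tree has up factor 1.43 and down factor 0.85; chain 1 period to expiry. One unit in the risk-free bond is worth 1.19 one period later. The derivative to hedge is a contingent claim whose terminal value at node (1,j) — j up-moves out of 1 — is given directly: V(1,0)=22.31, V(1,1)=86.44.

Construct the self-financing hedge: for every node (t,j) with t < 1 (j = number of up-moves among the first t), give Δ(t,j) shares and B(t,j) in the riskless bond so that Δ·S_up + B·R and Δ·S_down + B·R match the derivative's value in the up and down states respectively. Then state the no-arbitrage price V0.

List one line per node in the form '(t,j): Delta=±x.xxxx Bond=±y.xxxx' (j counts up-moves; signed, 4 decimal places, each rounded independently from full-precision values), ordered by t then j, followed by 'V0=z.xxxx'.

(0,0): Delta=1.7276 Bond=-60.2299
V0=50.3390

Risk-neutral probability p* = (R−d)/(u−d) = (1.19−0.85)/(1.43−0.85) = 0.5862.
Payoff layer (t=1): V(1,0)=22.3100, V(1,1)=86.4400
(0,0): S=64.0000. Δ = (V_up−V_dn)/(S_up−S_dn) = (86.4400−22.3100)/(91.5200−54.4000) = 1.7276. V = [p*·86.4400 + (1−p*)·22.3100]/1.19 = 50.3390. B = V − Δ·S = -60.2299.
Each (Δ,B) replicates both successor values, so the strategy is self-financing and V0 is arbitrage-free.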